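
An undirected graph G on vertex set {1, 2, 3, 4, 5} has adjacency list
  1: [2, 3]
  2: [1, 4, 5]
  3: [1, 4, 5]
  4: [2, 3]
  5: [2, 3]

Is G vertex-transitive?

Automorphisms preserve degree, but G has vertices of degree 2 and vertices of degree 3; no automorphism maps one to the other, so G is not vertex-transitive.

No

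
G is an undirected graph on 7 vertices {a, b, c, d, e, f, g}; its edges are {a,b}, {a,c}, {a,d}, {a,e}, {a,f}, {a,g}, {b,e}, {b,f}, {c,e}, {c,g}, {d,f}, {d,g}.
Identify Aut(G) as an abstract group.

D_6

Vertex a is the unique vertex of degree 6; the remaining 6 vertices each have degree 3 and induce a cycle, so G is the wheel on 7 vertices with hub a. With the hub fixed, the remaining symmetry is that of the rim cycle C_6, giving the dihedral group D_6.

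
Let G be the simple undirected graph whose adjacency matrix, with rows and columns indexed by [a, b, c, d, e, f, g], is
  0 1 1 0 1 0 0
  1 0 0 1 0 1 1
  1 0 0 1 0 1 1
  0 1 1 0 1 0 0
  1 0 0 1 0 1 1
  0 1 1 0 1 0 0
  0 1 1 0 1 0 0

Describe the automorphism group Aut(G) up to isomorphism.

S_4 × S_3

The vertices split by degree into {b, c, e} (degree 4) and {a, d, f, g} (degree 3); every edge runs between the two parts, so G is the complete bipartite graph K_{3,4}. The parts have unequal sizes, so no automorphism swaps them; each part is permuted independently, giving S_4 × S_3 of order 4!·3! = 144.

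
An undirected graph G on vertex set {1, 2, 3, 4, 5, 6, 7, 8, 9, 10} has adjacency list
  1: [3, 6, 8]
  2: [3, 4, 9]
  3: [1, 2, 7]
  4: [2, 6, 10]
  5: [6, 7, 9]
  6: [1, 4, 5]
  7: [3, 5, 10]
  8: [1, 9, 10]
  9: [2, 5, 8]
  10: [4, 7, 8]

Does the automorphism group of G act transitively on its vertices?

G is 3-regular on 10 vertices with no triangles and no 4-cycles (girth 5): this is the Petersen graph. It is a classical fact that the Petersen graph has automorphism group S_5 (order 120), arising from its description as the Kneser graph K(5,2). This group acts transitively on the 10 vertices.

Yes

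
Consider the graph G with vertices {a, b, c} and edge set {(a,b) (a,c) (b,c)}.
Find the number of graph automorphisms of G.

Every vertex has degree 2, so G is the complete graph K_3. Every bijection on the vertex set is an automorphism of K_3; hence Aut(K_3) ≅ S_3, order 6.

6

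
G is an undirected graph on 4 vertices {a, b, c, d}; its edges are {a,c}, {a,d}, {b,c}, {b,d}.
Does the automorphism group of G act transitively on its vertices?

Yes

G is 2-regular and bipartite on 2^2 = 4 vertices with girth 4; it is the hypercube graph Q_2. The symmetry group of the 2-cube is the hyperoctahedral group B_2 = Z_2 ≀ S_2, of order 2^2·2! = 8. Under this action every vertex can be carried to every other, so G is vertex-transitive.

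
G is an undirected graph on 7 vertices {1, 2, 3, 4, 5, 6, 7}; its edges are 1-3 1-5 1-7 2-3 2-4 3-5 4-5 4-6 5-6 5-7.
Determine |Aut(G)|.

1

The degree sequence is [3, 2, 3, 3, 5, 2, 2]. Checking the degree-preserving permutations of the vertex set shows that none except the identity preserves every edge, so Aut(G) is trivial.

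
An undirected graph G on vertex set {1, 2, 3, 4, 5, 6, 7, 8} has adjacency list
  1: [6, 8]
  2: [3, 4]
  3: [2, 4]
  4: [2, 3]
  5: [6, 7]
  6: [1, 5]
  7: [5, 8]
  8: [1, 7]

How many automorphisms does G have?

G has two connected components, {1, 5, 6, 7, 8} and {2, 3, 4}; each is 2-regular, so G = C_5 ⊔ C_3. No automorphism exchanges components of different sizes, hence Aut(G) is the direct product D_5 × D_3, order 60.

60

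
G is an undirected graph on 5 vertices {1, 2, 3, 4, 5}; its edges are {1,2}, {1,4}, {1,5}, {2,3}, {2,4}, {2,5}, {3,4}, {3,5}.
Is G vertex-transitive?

Vertex 2 is the only vertex of degree 4, so every automorphism fixes it; G is not vertex-transitive.

No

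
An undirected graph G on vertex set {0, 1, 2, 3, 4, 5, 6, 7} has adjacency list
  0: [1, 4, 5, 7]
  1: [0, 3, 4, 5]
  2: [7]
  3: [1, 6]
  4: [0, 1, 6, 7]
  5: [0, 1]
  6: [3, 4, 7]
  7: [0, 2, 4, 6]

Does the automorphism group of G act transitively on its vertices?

Vertex 2 is the only vertex of degree 1, so every automorphism fixes it; G is not vertex-transitive.

No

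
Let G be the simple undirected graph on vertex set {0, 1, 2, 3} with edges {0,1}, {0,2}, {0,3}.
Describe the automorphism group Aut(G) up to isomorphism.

Vertex 0 has degree 3 and every other vertex has degree 1, so G is the star K_{1,3} with centre 0. Any automorphism fixes the centre and permutes the 3 leaves freely, so Aut(G) ≅ S_3 of order 3! = 6.

the symmetric group on 3 letters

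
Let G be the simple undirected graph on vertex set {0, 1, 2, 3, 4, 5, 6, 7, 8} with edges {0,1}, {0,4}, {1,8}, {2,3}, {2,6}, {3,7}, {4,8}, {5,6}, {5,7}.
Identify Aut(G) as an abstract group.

D_4 × D_5

G has two connected components, {2, 3, 5, 6, 7} and {0, 1, 4, 8}; each is 2-regular, so G = C_5 ⊔ C_4. The components are non-isomorphic (different sizes), so Aut(G) = Aut(C_4) × Aut(C_5) = D_4 × D_5 of order 8·10 = 80.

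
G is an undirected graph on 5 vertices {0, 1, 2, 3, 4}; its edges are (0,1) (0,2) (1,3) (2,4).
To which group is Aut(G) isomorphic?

The degree sequence is [2, 2, 2, 1, 1]; the two degree-1 vertices 3 and 4 are the ends of a path, so G = P_5. A path has exactly one nontrivial symmetry — reversal — giving Aut(G) of order 2.

C_2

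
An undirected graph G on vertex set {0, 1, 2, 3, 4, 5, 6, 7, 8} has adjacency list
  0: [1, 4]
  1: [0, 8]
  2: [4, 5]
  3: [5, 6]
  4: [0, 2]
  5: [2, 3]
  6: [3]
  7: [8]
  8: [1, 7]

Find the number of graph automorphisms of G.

The degree sequence is [2, 2, 2, 2, 2, 2, 1, 1, 2]; the two degree-1 vertices 6 and 7 are the ends of a path, so G = P_9. A path has exactly one nontrivial symmetry — reversal — giving Aut(G) of order 2.

2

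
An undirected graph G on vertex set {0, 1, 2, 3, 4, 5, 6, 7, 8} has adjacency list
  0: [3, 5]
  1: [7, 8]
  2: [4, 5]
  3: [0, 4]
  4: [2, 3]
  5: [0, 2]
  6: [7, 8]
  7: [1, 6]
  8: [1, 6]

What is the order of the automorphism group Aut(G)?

80

G has two connected components, {0, 2, 3, 4, 5} and {1, 6, 7, 8}; each is 2-regular, so G = C_5 ⊔ C_4. The components are non-isomorphic (different sizes), so Aut(G) = Aut(C_4) × Aut(C_5) = D_4 × D_5 of order 8·10 = 80.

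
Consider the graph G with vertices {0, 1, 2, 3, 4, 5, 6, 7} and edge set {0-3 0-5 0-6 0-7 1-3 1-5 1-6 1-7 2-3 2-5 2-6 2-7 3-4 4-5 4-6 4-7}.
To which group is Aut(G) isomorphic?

G is 4-regular and bipartite with parts {0, 1, 2, 4} and {3, 5, 6, 7} (each part is independent and every cross-pair is an edge), so G = K_{4,4}. Aut(K_{4,4}) is the wreath product S_4 ≀ Z_2: permute within each part, then optionally swap the parts; |Aut| = 2·(4!)² = 1152.

S_4 ≀ Z_2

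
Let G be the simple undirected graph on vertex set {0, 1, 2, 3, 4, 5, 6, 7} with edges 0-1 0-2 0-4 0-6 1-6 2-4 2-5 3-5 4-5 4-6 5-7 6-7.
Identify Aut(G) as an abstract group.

1

The degree sequence is [4, 2, 3, 1, 4, 4, 4, 2]. Checking the degree-preserving permutations of the vertex set shows that none except the identity preserves every edge, so Aut(G) is trivial.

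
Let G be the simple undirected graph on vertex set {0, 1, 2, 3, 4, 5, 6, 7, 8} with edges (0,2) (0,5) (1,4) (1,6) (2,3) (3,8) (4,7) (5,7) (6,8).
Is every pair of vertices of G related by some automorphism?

Yes

Every vertex has degree 2 and the graph is connected, so G is the 9-cycle C_9. The automorphisms of the 9-cycle are exactly the symmetries of a regular 9-gon: the dihedral group D_9, |D_9| = 18. This group acts transitively on the 9 vertices.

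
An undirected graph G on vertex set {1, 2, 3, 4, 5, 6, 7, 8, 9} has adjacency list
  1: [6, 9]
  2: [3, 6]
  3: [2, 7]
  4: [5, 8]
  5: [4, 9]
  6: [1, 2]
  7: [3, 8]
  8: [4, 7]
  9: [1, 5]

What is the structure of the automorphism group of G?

Every vertex has degree 2 and the graph is connected, so G is the 9-cycle C_9. C_9 has 9 rotations and 9 reflections, so Aut(C_9) ≅ D_9 of order 18.

D_9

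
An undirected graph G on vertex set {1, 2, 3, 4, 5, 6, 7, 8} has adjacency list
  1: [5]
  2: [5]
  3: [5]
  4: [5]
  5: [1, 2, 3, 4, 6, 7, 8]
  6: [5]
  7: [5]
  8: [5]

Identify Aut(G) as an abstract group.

Vertex 5 has degree 7 and every other vertex has degree 1, so G is the star K_{1,7} with centre 5. The 7 leaves are pairwise interchangeable while the centre is fixed, giving Aut(G) = S_7.

the symmetric group on 7 letters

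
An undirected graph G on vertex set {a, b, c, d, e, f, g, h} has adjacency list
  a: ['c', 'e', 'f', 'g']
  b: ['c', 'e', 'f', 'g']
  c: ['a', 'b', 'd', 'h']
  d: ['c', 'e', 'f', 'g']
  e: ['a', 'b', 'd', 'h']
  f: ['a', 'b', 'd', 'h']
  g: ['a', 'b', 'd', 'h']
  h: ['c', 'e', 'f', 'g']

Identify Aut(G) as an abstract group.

S_4 ≀ Z_2

G is 4-regular and bipartite with parts {a, b, d, h} and {c, e, f, g} (each part is independent and every cross-pair is an edge), so G = K_{4,4}. Aut(K_{4,4}) is the wreath product S_4 ≀ Z_2: permute within each part, then optionally swap the parts; |Aut| = 2·(4!)² = 1152.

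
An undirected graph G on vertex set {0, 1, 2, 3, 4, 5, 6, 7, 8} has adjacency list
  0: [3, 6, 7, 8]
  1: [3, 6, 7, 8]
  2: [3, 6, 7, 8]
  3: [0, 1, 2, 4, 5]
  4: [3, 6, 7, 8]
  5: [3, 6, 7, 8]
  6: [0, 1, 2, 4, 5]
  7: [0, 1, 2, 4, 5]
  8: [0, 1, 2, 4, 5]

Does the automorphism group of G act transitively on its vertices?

Automorphisms preserve degree, but G has vertices of degree 4 and vertices of degree 5; no automorphism maps one to the other, so G is not vertex-transitive.

No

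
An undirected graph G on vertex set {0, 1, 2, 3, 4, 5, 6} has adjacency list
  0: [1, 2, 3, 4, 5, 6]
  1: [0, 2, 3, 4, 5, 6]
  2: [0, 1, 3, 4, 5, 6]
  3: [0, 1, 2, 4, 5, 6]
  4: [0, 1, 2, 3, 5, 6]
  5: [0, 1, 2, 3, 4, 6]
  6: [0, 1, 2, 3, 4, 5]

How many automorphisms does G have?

Every vertex has degree 6, so G is the complete graph K_7. Any permutation of the 7 vertices preserves K_7, so Aut(K_7) = S_7 of order 7! = 5040.

5040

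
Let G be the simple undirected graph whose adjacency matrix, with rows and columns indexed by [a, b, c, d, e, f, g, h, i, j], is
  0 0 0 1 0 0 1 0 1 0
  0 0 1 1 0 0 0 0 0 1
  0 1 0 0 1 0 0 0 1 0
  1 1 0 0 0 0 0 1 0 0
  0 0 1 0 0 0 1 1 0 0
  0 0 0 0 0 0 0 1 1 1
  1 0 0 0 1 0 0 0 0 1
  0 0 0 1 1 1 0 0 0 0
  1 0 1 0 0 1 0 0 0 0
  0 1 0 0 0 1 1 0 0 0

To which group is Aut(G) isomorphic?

G is 3-regular on 10 vertices with no triangles and no 4-cycles (girth 5): this is the Petersen graph. Viewing the Petersen graph as the Kneser graph K(5,2) — vertices are 2-subsets of {1,…,5}, edges join disjoint pairs — its automorphisms are exactly the permutations of the 5-element set, so Aut ≅ S_5 of order 120.

S_5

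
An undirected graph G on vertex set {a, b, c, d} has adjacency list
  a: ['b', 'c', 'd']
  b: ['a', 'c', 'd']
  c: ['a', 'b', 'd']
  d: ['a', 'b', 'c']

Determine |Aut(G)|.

Every vertex has degree 3, so G is the complete graph K_4. Any permutation of the 4 vertices preserves K_4, so Aut(K_4) = S_4 of order 4! = 24.

24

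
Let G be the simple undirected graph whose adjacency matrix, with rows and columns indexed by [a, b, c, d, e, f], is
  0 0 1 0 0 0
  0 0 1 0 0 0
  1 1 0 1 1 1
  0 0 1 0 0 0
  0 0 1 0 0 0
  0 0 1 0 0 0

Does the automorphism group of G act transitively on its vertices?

No

Vertex c is the only vertex of degree 5, so every automorphism fixes it; G is not vertex-transitive.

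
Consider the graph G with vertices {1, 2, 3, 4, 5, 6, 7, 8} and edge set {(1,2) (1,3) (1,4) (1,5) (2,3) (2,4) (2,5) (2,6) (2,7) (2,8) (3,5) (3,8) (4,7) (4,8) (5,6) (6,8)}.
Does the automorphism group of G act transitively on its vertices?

Vertex 2 is the only vertex of degree 7, so every automorphism fixes it; G is not vertex-transitive.

No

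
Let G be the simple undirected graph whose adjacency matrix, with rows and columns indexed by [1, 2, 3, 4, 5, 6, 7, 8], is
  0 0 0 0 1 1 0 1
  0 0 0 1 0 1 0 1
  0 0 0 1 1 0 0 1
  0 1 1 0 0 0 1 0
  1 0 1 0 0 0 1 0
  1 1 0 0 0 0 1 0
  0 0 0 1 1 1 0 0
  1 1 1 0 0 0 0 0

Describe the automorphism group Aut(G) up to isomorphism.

the hyperoctahedral group B_3

G is 3-regular and bipartite on 2^3 = 8 vertices with girth 4; it is the hypercube graph Q_3. The symmetry group of the 3-cube is the hyperoctahedral group B_3 = Z_2 ≀ S_3, of order 2^3·3! = 48.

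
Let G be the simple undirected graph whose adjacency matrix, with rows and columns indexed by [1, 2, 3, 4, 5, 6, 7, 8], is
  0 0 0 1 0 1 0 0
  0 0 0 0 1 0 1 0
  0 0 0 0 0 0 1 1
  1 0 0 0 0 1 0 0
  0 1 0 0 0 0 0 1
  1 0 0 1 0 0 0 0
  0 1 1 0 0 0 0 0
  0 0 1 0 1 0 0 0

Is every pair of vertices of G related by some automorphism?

No

G has two connected components, {2, 3, 5, 7, 8} and {1, 4, 6}; each is 2-regular, so G = C_5 ⊔ C_3. The orbit of 1 under Aut(G) is {1, 4, 6}, which does not contain 2, so G is not vertex-transitive.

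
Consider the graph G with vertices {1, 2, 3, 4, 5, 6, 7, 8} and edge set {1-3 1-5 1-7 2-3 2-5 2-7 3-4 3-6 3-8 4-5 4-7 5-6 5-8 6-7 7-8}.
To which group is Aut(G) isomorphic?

The vertices split by degree into {3, 5, 7} (degree 5) and {1, 2, 4, 6, 8} (degree 3); every edge runs between the two parts, so G is the complete bipartite graph K_{3,5}. The parts have unequal sizes, so no automorphism swaps them; each part is permuted independently, giving S_3 × S_5 of order 3!·5! = 720.

S_3 × S_5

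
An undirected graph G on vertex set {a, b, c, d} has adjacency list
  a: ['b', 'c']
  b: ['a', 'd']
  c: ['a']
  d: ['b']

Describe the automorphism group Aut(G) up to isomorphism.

The degree sequence is [2, 2, 1, 1]; the two degree-1 vertices c and d are the ends of a path, so G = P_4. A path has exactly one nontrivial symmetry — reversal — giving Aut(G) of order 2.

C_2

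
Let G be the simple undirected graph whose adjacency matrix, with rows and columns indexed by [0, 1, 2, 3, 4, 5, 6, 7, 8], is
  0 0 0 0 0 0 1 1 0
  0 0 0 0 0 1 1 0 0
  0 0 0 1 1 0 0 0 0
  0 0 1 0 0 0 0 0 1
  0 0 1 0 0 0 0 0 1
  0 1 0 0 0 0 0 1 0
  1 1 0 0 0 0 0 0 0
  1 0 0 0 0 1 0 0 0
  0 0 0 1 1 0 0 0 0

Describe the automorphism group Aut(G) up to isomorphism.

G has two connected components, {0, 1, 5, 6, 7} and {2, 3, 4, 8}; each is 2-regular, so G = C_5 ⊔ C_4. The components are non-isomorphic (different sizes), so Aut(G) = Aut(C_4) × Aut(C_5) = D_4 × D_5 of order 8·10 = 80.

D_4 × D_5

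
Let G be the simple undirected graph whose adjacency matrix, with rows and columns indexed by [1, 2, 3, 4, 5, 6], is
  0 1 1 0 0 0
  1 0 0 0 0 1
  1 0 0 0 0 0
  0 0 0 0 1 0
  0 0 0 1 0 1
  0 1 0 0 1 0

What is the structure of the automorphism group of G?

The degree sequence is [2, 2, 1, 1, 2, 2]; the two degree-1 vertices 3 and 4 are the ends of a path, so G = P_6. A path has exactly one nontrivial symmetry — reversal — giving Aut(G) of order 2.

C_2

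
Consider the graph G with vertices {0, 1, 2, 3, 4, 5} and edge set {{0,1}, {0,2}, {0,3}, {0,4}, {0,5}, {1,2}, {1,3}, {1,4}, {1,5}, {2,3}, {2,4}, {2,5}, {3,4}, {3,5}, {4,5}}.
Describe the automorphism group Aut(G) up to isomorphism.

the symmetric group on 6 letters

Every vertex has degree 5, so G is the complete graph K_6. Every bijection on the vertex set is an automorphism of K_6; hence Aut(K_6) ≅ S_6, order 720.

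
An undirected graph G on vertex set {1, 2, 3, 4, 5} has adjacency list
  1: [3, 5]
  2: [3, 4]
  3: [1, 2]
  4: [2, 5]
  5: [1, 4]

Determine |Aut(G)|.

10

G is 2-regular and connected on 5 vertices, i.e. the cycle C_5. The automorphisms of the 5-cycle are exactly the symmetries of a regular 5-gon: the dihedral group D_5, |D_5| = 10.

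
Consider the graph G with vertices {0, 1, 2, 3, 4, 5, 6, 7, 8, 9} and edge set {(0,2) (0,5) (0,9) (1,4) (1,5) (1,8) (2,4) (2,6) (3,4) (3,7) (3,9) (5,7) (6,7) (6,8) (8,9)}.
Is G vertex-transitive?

G is 3-regular on 10 vertices with no triangles and no 4-cycles (girth 5): this is the Petersen graph. It is a classical fact that the Petersen graph has automorphism group S_5 (order 120), arising from its description as the Kneser graph K(5,2). This group acts transitively on the 10 vertices.

Yes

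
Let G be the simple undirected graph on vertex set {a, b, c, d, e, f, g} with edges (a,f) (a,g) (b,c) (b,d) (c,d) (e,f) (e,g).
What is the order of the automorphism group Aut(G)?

G has two connected components, {a, e, f, g} and {b, c, d}; each is 2-regular, so G = C_4 ⊔ C_3. No automorphism exchanges components of different sizes, hence Aut(G) is the direct product D_4 × D_3, order 48.

48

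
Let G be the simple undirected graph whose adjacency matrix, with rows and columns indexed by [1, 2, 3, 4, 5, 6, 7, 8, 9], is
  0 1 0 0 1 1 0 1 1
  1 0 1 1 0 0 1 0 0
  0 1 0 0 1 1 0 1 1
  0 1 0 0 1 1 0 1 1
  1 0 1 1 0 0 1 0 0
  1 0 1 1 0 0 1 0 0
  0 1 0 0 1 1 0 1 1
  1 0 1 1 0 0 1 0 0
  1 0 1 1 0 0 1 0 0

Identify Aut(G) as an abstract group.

S_5 × S_4

The vertices split by degree into {1, 3, 4, 7} (degree 5) and {2, 5, 6, 8, 9} (degree 4); every edge runs between the two parts, so G is the complete bipartite graph K_{4,5}. Automorphisms preserve the bipartition setwise (since the parts differ in size) and act as S_5 × S_4 within it; |Aut| = 2880.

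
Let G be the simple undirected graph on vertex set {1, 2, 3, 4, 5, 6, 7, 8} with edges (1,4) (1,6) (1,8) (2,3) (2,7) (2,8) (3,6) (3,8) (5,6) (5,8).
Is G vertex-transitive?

No

Vertex 5 is the only vertex of degree 2, so every automorphism fixes it; G is not vertex-transitive.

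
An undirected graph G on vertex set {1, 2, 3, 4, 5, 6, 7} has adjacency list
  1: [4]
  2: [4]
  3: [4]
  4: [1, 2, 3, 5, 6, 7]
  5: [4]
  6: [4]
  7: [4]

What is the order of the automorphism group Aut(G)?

720

Vertex 4 has degree 6 and every other vertex has degree 1, so G is the star K_{1,6} with centre 4. The 6 leaves are pairwise interchangeable while the centre is fixed, giving Aut(G) = S_6.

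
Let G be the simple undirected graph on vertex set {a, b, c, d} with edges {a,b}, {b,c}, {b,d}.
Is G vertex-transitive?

Vertex b is the only vertex of degree 3, so every automorphism fixes it; G is not vertex-transitive.

No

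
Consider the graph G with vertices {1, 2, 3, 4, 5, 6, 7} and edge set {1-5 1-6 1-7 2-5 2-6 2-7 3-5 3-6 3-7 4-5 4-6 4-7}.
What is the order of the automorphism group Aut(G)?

144

The vertices split by degree into {5, 6, 7} (degree 4) and {1, 2, 3, 4} (degree 3); every edge runs between the two parts, so G is the complete bipartite graph K_{3,4}. The parts have unequal sizes, so no automorphism swaps them; each part is permuted independently, giving S_3 × S_4 of order 3!·4! = 144.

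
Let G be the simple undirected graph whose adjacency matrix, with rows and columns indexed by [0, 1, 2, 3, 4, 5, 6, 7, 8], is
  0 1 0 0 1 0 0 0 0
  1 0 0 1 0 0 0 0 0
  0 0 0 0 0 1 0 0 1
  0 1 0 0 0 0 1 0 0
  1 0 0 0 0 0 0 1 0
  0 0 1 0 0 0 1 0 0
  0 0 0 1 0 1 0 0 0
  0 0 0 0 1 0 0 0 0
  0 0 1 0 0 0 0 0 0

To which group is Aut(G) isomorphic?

The degree sequence is [2, 2, 2, 2, 2, 2, 2, 1, 1]; the two degree-1 vertices 7 and 8 are the ends of a path, so G = P_9. A path has exactly one nontrivial symmetry — reversal — giving Aut(G) of order 2.

the cyclic group of order 2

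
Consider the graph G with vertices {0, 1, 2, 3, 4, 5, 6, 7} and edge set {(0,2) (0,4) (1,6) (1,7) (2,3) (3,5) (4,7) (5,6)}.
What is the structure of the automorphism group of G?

the dihedral group of order 16

Every vertex has degree 2 and the graph is connected, so G is the 8-cycle C_8. The automorphisms of the 8-cycle are exactly the symmetries of a regular 8-gon: the dihedral group D_8, |D_8| = 16.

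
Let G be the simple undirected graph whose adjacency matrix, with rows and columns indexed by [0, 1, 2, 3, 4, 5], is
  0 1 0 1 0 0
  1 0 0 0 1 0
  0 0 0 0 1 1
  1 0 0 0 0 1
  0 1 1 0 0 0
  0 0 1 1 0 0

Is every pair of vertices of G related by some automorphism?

Yes

G is 2-regular and connected on 6 vertices, i.e. the cycle C_6. C_6 has 6 rotations and 6 reflections, so Aut(C_6) ≅ D_6 of order 12. This group acts transitively on the 6 vertices.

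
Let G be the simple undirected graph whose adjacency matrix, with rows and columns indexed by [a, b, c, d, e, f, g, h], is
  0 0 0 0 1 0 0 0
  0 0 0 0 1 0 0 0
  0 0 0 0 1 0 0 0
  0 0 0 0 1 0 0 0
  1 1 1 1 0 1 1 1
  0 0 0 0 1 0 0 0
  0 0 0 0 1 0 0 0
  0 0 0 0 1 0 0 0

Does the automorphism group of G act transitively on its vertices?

No

Vertex e is the only vertex of degree 7, so every automorphism fixes it; G is not vertex-transitive.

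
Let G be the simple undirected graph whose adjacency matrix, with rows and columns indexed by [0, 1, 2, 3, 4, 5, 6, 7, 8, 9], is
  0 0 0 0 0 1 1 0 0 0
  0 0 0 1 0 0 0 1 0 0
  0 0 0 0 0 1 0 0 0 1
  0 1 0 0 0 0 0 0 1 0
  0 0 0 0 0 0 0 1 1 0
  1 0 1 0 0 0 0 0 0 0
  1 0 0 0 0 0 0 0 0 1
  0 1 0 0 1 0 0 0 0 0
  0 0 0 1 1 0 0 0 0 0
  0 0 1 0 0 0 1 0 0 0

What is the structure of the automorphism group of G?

D_5 ≀ Z_2

G has two connected components, {1, 3, 4, 7, 8} and {0, 2, 5, 6, 9}; each is 2-regular, so G = C_5 ⊔ C_5. With two isomorphic components, Aut(G) = Aut(C_5) ≀ S_2 = (D_5 × D_5) ⋊ Z_2: permute each cycle by D_5, then optionally swap the two cycles. Order 2·(2·5)² = 200.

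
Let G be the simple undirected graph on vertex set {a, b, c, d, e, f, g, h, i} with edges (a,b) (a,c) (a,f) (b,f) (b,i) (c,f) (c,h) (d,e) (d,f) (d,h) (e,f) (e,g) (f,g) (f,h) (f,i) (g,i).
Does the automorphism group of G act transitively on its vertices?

No

Vertex f is the only vertex of degree 8, so every automorphism fixes it; G is not vertex-transitive.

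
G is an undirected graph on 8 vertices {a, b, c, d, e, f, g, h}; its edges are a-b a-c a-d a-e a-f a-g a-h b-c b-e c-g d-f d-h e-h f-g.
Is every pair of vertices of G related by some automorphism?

Vertex a is the only vertex of degree 7, so every automorphism fixes it; G is not vertex-transitive.

No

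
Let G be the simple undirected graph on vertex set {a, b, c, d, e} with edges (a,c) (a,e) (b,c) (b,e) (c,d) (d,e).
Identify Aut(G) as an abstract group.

S_3 × S_2

The vertices split by degree into {c, e} (degree 3) and {a, b, d} (degree 2); every edge runs between the two parts, so G is the complete bipartite graph K_{2,3}. The parts have unequal sizes, so no automorphism swaps them; each part is permuted independently, giving S_3 × S_2 of order 3!·2! = 12.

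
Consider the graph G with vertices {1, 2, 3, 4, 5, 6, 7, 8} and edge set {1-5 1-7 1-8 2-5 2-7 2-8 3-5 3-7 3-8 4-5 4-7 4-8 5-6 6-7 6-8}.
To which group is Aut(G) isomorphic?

S_3 × S_5

The vertices split by degree into {5, 7, 8} (degree 5) and {1, 2, 3, 4, 6} (degree 3); every edge runs between the two parts, so G is the complete bipartite graph K_{3,5}. Automorphisms preserve the bipartition setwise (since the parts differ in size) and act as S_3 × S_5 within it; |Aut| = 720.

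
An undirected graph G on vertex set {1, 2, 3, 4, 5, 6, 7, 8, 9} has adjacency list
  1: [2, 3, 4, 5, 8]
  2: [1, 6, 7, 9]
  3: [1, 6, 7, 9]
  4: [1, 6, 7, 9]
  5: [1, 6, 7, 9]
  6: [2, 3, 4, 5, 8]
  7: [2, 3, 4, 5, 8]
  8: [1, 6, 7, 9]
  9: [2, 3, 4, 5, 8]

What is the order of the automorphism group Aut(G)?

The vertices split by degree into {1, 6, 7, 9} (degree 5) and {2, 3, 4, 5, 8} (degree 4); every edge runs between the two parts, so G is the complete bipartite graph K_{4,5}. The parts have unequal sizes, so no automorphism swaps them; each part is permuted independently, giving S_4 × S_5 of order 4!·5! = 2880.

2880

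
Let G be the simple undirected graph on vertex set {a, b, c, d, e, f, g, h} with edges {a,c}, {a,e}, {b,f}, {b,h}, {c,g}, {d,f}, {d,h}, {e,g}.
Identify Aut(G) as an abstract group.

G has two connected components, {a, c, e, g} and {b, d, f, h}; each is 2-regular, so G = C_4 ⊔ C_4. Aut of a disjoint union of two copies of C_4 is the wreath product D_4 ≀ Z_2, of order 2·8² = 128.

(D_4 × D_4) ⋊ Z_2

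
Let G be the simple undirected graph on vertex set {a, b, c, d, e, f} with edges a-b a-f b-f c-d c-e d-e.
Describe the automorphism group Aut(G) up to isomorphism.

D_3 ≀ Z_2

G has two connected components, {a, b, f} and {c, d, e}; each is 2-regular, so G = C_3 ⊔ C_3. Aut of a disjoint union of two copies of C_3 is the wreath product D_3 ≀ Z_2, of order 2·6² = 72.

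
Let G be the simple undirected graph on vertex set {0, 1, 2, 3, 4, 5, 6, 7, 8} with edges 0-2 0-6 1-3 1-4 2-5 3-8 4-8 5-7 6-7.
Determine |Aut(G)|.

80

G has two connected components, {0, 2, 5, 6, 7} and {1, 3, 4, 8}; each is 2-regular, so G = C_5 ⊔ C_4. The components are non-isomorphic (different sizes), so Aut(G) = Aut(C_5) × Aut(C_4) = D_5 × D_4 of order 10·8 = 80.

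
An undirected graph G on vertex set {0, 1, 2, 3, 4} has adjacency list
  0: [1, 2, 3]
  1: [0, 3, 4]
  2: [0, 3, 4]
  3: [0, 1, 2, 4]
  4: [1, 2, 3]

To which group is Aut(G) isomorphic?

the dihedral group of order 8

Vertex 3 is the unique vertex of degree 4; the remaining 4 vertices each have degree 3 and induce a cycle, so G is the wheel on 5 vertices with hub 3. With the hub fixed, the remaining symmetry is that of the rim cycle C_4, giving the dihedral group D_4.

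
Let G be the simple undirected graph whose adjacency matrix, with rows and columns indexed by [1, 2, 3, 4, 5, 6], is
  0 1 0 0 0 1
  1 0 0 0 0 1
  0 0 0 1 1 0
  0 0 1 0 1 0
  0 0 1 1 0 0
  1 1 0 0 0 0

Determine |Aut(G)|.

72

G has two connected components, {1, 2, 6} and {3, 4, 5}; each is 2-regular, so G = C_3 ⊔ C_3. Aut of a disjoint union of two copies of C_3 is the wreath product D_3 ≀ Z_2, of order 2·6² = 72.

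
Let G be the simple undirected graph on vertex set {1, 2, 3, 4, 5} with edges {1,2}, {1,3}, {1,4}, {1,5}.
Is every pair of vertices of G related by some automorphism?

No

Vertex 1 is the only vertex of degree 4, so every automorphism fixes it; G is not vertex-transitive.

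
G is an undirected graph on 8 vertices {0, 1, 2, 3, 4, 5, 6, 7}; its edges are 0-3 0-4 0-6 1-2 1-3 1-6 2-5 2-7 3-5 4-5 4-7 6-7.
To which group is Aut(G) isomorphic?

Z_2^3 ⋊ S_3

G is 3-regular and bipartite on 2^3 = 8 vertices with girth 4; it is the hypercube graph Q_3. Aut(Q_3) consists of the signed permutations of the 3 coordinate axes: 3! permutations times 2^3 sign flips, so |Aut| = 2^3·3! = 48.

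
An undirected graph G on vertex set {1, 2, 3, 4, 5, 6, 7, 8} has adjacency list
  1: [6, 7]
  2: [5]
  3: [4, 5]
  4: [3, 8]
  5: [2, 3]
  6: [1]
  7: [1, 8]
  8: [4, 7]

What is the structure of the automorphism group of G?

The degree sequence is [2, 1, 2, 2, 2, 1, 2, 2]; the two degree-1 vertices 2 and 6 are the ends of a path, so G = P_8. The only nontrivial automorphism of a path is the end-to-end reflection, so Aut(G) ≅ Z_2.

C_2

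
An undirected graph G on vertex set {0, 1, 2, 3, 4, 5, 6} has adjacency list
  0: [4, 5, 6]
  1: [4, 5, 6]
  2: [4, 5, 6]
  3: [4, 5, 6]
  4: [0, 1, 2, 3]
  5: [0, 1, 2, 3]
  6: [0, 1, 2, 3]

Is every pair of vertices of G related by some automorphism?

Automorphisms preserve degree, but G has vertices of degree 3 and vertices of degree 4; no automorphism maps one to the other, so G is not vertex-transitive.

No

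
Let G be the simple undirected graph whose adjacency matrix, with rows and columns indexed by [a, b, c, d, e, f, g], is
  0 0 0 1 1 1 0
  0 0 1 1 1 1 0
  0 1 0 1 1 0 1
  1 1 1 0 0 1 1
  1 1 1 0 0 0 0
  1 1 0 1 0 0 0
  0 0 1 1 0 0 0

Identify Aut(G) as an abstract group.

1

Degrees alone do not determine every vertex (e.g. a and e both have degree 3), but their neighbour-degree multisets differ: N(a) has degrees [3, 3, 5] while N(e) has degrees [3, 4, 4]. Repeating this refinement separates all vertices, so the only automorphism is the identity.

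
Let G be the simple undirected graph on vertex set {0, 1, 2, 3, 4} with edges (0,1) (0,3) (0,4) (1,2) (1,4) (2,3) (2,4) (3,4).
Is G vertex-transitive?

Vertex 4 is the only vertex of degree 4, so every automorphism fixes it; G is not vertex-transitive.

No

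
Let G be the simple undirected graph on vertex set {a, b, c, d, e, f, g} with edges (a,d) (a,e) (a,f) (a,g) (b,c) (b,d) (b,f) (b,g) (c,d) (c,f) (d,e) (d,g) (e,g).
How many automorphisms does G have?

1

The degree sequence is [4, 4, 3, 5, 3, 3, 4]. Checking the degree-preserving permutations of the vertex set shows that none except the identity preserves every edge, so Aut(G) is trivial.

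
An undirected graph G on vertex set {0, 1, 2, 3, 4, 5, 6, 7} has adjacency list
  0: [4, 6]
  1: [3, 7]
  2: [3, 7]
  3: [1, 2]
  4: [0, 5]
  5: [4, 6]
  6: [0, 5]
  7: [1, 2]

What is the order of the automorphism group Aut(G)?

G has two connected components, {1, 2, 3, 7} and {0, 4, 5, 6}; each is 2-regular, so G = C_4 ⊔ C_4. Aut of a disjoint union of two copies of C_4 is the wreath product D_4 ≀ Z_2, of order 2·8² = 128.

128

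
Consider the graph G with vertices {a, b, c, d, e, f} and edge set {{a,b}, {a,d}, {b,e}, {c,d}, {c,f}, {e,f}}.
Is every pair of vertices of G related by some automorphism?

Every vertex has degree 2 and the graph is connected, so G is the 6-cycle C_6. C_6 has 6 rotations and 6 reflections, so Aut(C_6) ≅ D_6 of order 12. This group acts transitively on the 6 vertices.

Yes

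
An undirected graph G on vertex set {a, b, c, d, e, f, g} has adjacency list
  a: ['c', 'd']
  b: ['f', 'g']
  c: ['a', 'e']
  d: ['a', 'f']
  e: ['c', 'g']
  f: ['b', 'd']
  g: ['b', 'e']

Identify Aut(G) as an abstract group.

D_7

G is 2-regular and connected on 7 vertices, i.e. the cycle C_7. C_7 has 7 rotations and 7 reflections, so Aut(C_7) ≅ D_7 of order 14.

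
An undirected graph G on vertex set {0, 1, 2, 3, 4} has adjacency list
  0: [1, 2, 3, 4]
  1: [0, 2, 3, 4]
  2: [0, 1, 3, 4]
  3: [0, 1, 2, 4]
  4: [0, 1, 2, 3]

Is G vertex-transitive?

Yes

All 5 vertices are pairwise adjacent: G = K_5. Every bijection on the vertex set is an automorphism of K_5; hence Aut(K_5) ≅ S_5, order 120. This group acts transitively on the 5 vertices.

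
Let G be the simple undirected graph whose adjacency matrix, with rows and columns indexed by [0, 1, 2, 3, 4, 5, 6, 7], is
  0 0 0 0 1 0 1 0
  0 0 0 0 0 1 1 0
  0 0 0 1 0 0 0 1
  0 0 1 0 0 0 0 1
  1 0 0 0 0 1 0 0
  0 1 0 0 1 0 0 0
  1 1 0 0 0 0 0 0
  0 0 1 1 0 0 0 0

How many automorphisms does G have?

60

G has two connected components, {0, 1, 4, 5, 6} and {2, 3, 7}; each is 2-regular, so G = C_5 ⊔ C_3. No automorphism exchanges components of different sizes, hence Aut(G) is the direct product D_3 × D_5, order 60.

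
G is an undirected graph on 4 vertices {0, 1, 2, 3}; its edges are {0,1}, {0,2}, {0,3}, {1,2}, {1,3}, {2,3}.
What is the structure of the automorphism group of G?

Every vertex has degree 3, so G is the complete graph K_4. Any permutation of the 4 vertices preserves K_4, so Aut(K_4) = S_4 of order 4! = 24.

the symmetric group on 4 letters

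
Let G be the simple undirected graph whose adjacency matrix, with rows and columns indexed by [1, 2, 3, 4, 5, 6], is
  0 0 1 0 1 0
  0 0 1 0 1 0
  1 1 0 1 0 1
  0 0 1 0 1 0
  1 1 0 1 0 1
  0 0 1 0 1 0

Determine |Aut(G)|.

48

The vertices split by degree into {3, 5} (degree 4) and {1, 2, 4, 6} (degree 2); every edge runs between the two parts, so G is the complete bipartite graph K_{2,4}. The parts have unequal sizes, so no automorphism swaps them; each part is permuted independently, giving S_2 × S_4 of order 2!·4! = 48.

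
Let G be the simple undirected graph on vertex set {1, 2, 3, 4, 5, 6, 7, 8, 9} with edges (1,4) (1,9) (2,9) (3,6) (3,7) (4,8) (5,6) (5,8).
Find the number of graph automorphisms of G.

2

The degree sequence is [2, 1, 2, 2, 2, 2, 1, 2, 2]; the two degree-1 vertices 2 and 7 are the ends of a path, so G = P_9. A path has exactly one nontrivial symmetry — reversal — giving Aut(G) of order 2.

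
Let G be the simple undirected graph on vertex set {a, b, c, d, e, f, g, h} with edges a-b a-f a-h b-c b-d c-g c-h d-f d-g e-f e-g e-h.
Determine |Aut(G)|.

48

G is 3-regular and bipartite on 2^3 = 8 vertices with girth 4; it is the hypercube graph Q_3. Aut(Q_3) consists of the signed permutations of the 3 coordinate axes: 3! permutations times 2^3 sign flips, so |Aut| = 2^3·3! = 48.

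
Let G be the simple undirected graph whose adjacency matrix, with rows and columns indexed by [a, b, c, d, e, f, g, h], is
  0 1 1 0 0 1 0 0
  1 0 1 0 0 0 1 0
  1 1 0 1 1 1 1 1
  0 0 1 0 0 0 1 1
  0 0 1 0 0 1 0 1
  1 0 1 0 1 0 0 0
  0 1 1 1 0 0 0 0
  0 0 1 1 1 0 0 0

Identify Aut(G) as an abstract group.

Vertex c is the unique vertex of degree 7; the remaining 7 vertices each have degree 3 and induce a cycle, so G is the wheel on 8 vertices with hub c. Every automorphism fixes the hub and acts on the rim 7-cycle, so Aut(G) ≅ Aut(C_7) = D_7 of order 14.

D_7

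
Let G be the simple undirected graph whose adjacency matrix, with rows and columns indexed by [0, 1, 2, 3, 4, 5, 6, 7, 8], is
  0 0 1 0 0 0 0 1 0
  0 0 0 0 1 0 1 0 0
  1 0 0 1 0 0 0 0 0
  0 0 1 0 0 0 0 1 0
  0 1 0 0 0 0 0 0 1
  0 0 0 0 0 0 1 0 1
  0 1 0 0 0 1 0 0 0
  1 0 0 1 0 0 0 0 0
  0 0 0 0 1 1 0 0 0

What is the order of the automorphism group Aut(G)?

80

G has two connected components, {1, 4, 5, 6, 8} and {0, 2, 3, 7}; each is 2-regular, so G = C_5 ⊔ C_4. The components are non-isomorphic (different sizes), so Aut(G) = Aut(C_4) × Aut(C_5) = D_4 × D_5 of order 8·10 = 80.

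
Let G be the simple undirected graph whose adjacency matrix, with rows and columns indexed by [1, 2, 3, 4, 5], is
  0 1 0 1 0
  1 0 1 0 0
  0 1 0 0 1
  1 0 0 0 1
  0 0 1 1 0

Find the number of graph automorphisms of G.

G is 2-regular and connected on 5 vertices, i.e. the cycle C_5. C_5 has 5 rotations and 5 reflections, so Aut(C_5) ≅ D_5 of order 10.

10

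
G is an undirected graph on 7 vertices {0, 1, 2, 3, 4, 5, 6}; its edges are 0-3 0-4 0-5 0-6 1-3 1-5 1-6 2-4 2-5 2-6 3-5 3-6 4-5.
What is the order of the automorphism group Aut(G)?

The degree sequence is [4, 3, 3, 4, 3, 5, 4]. Checking the degree-preserving permutations of the vertex set shows that none except the identity preserves every edge, so Aut(G) is trivial.

1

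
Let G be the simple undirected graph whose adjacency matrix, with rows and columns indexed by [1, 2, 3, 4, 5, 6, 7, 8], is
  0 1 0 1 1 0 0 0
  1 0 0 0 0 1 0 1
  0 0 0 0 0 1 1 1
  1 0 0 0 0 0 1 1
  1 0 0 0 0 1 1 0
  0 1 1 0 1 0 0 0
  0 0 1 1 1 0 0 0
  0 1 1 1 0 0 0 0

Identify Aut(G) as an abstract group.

the hyperoctahedral group B_3

G is 3-regular and bipartite on 2^3 = 8 vertices with girth 4; it is the hypercube graph Q_3. Aut(Q_3) consists of the signed permutations of the 3 coordinate axes: 3! permutations times 2^3 sign flips, so |Aut| = 2^3·3! = 48.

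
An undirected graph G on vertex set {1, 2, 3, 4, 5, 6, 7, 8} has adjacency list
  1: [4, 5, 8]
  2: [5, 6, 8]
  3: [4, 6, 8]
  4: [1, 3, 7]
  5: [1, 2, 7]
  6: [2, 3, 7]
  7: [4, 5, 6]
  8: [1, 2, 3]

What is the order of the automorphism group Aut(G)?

48

G is 3-regular and bipartite on 2^3 = 8 vertices with girth 4; it is the hypercube graph Q_3. Aut(Q_3) consists of the signed permutations of the 3 coordinate axes: 3! permutations times 2^3 sign flips, so |Aut| = 2^3·3! = 48.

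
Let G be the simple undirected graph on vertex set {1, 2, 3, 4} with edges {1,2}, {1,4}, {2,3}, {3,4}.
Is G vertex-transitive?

G is 2-regular and bipartite on 2^2 = 4 vertices with girth 4; it is the hypercube graph Q_2. The symmetry group of the 2-cube is the hyperoctahedral group B_2 = Z_2 ≀ S_2, of order 2^2·2! = 8. This group acts transitively on the 4 vertices.

Yes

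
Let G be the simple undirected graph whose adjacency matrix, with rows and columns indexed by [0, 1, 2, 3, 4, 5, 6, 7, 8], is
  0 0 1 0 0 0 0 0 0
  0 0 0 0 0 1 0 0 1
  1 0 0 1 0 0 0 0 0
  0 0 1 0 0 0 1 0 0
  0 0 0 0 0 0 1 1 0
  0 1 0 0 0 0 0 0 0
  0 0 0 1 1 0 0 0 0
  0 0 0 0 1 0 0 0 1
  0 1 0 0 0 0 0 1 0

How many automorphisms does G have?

2

The degree sequence is [1, 2, 2, 2, 2, 1, 2, 2, 2]; the two degree-1 vertices 0 and 5 are the ends of a path, so G = P_9. A path has exactly one nontrivial symmetry — reversal — giving Aut(G) of order 2.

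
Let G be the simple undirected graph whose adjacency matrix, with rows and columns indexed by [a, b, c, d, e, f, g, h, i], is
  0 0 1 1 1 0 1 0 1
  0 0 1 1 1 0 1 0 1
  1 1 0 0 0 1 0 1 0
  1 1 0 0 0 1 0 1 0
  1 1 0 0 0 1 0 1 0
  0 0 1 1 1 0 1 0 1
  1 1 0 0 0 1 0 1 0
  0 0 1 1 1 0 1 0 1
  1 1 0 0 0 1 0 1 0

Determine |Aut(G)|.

The vertices split by degree into {a, b, f, h} (degree 5) and {c, d, e, g, i} (degree 4); every edge runs between the two parts, so G is the complete bipartite graph K_{4,5}. The parts have unequal sizes, so no automorphism swaps them; each part is permuted independently, giving S_5 × S_4 of order 5!·4! = 2880.

2880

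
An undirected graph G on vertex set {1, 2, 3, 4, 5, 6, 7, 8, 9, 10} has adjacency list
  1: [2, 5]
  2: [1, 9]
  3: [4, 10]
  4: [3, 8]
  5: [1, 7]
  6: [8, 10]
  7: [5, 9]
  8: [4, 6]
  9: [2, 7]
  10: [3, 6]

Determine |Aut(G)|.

G has two connected components, {3, 4, 6, 8, 10} and {1, 2, 5, 7, 9}; each is 2-regular, so G = C_5 ⊔ C_5. Aut of a disjoint union of two copies of C_5 is the wreath product D_5 ≀ Z_2, of order 2·10² = 200.

200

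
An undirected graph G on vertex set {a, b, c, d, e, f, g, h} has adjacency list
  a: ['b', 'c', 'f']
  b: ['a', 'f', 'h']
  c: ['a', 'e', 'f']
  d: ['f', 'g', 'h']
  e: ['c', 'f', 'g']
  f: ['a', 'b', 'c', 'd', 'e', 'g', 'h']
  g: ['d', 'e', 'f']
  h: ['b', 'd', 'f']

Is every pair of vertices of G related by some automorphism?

Vertex f is the only vertex of degree 7, so every automorphism fixes it; G is not vertex-transitive.

No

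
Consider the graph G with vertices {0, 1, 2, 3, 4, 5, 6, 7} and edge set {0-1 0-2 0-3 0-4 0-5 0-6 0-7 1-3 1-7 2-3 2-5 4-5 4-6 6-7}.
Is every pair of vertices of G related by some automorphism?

No

Vertex 0 is the only vertex of degree 7, so every automorphism fixes it; G is not vertex-transitive.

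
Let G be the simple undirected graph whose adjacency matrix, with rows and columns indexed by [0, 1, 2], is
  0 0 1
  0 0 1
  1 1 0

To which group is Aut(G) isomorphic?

The degree sequence is [1, 1, 2]; the two degree-1 vertices 0 and 1 are the ends of a path, so G = P_3. A path has exactly one nontrivial symmetry — reversal — giving Aut(G) of order 2.

Z_2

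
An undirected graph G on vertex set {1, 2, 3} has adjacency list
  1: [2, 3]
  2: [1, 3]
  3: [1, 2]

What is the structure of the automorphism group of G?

S_3

All 3 vertices are pairwise adjacent: G = K_3. Every bijection on the vertex set is an automorphism of K_3; hence Aut(K_3) ≅ S_3, order 6.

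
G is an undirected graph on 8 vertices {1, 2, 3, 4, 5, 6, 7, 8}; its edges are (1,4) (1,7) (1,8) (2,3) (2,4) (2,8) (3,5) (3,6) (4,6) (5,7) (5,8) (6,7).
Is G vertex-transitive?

G is 3-regular and bipartite on 2^3 = 8 vertices with girth 4; it is the hypercube graph Q_3. The symmetry group of the 3-cube is the hyperoctahedral group B_3 = Z_2 ≀ S_3, of order 2^3·3! = 48. Under this action every vertex can be carried to every other, so G is vertex-transitive.

Yes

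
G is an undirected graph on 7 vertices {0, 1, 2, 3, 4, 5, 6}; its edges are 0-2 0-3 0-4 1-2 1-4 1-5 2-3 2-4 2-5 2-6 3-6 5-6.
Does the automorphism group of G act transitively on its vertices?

No

Vertex 2 is the only vertex of degree 6, so every automorphism fixes it; G is not vertex-transitive.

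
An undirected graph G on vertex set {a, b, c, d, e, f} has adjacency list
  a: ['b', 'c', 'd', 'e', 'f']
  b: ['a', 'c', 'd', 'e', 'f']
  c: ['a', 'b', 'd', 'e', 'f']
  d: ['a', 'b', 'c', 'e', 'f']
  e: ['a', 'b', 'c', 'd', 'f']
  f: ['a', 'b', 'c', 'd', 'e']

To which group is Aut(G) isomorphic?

All 6 vertices are pairwise adjacent: G = K_6. Any permutation of the 6 vertices preserves K_6, so Aut(K_6) = S_6 of order 6! = 720.

the symmetric group on 6 letters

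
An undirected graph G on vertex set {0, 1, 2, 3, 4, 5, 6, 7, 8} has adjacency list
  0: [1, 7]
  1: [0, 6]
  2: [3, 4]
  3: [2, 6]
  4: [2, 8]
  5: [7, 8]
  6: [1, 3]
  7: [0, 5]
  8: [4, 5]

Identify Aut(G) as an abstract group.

D_9

Every vertex has degree 2 and the graph is connected, so G is the 9-cycle C_9. The automorphisms of the 9-cycle are exactly the symmetries of a regular 9-gon: the dihedral group D_9, |D_9| = 18.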